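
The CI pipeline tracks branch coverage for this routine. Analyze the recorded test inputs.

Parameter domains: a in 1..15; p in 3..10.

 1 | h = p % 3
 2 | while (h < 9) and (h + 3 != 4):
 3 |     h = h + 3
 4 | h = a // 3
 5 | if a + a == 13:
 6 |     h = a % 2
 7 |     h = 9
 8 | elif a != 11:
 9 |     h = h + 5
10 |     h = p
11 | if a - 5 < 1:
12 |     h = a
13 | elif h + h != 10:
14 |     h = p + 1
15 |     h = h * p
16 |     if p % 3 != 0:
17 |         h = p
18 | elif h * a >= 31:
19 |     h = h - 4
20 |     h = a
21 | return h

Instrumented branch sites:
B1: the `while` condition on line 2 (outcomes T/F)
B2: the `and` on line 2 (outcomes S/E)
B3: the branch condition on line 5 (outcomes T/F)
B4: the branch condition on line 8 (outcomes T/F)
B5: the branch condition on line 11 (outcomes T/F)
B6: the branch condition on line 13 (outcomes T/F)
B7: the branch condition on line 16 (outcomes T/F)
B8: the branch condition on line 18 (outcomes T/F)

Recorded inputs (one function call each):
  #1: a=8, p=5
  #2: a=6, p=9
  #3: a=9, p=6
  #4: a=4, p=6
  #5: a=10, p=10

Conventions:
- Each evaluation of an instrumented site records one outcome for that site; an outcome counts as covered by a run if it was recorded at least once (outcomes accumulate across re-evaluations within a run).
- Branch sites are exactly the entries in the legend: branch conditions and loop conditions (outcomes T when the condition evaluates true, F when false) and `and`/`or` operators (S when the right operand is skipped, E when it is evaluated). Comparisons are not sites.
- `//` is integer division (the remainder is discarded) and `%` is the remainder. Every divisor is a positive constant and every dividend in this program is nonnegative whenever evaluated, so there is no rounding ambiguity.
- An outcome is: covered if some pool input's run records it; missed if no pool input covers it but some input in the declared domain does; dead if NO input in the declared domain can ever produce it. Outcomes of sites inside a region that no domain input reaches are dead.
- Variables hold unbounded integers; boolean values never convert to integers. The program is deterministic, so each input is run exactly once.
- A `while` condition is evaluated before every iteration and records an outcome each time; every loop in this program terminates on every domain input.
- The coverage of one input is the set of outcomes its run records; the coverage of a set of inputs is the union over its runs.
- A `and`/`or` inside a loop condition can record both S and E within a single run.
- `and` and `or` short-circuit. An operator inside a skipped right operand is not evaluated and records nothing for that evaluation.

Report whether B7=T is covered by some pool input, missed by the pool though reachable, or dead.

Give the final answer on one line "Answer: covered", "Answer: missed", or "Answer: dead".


B7=T is recorded by pool input(s) 5 -> covered
Answer: covered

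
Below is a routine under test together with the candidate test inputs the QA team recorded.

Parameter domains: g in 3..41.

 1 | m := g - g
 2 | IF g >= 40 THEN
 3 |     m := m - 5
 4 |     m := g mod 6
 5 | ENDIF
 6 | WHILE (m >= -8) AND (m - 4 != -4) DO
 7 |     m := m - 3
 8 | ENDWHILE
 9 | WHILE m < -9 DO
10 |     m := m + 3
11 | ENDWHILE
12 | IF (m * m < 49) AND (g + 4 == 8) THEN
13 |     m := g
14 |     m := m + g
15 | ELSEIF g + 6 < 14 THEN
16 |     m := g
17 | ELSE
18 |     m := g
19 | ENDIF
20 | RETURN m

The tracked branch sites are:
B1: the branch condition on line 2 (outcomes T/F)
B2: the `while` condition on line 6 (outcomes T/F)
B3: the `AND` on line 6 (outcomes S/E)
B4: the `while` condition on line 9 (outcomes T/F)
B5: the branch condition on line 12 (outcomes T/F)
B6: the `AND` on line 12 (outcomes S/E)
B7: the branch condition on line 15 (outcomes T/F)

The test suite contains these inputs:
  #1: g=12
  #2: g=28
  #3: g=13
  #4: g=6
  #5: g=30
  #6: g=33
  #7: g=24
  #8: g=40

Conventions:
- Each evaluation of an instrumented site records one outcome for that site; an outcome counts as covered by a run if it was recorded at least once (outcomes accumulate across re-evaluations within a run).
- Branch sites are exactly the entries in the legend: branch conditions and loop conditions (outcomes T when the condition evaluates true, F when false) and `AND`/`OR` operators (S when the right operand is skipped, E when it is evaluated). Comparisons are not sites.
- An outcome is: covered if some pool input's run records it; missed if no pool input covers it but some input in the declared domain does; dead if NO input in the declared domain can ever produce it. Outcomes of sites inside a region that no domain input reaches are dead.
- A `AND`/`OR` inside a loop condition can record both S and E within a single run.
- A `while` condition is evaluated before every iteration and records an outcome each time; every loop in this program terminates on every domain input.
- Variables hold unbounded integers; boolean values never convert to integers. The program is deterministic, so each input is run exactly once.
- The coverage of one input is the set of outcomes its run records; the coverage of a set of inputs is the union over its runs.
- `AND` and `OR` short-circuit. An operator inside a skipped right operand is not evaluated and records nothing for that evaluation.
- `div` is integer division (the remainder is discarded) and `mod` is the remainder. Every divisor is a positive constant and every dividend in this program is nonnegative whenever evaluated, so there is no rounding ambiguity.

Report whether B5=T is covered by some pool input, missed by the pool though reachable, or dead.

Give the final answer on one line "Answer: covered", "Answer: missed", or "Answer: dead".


no pool input records B5=T
but domain input (g=4) does record it -> reachable, so missed
Answer: missed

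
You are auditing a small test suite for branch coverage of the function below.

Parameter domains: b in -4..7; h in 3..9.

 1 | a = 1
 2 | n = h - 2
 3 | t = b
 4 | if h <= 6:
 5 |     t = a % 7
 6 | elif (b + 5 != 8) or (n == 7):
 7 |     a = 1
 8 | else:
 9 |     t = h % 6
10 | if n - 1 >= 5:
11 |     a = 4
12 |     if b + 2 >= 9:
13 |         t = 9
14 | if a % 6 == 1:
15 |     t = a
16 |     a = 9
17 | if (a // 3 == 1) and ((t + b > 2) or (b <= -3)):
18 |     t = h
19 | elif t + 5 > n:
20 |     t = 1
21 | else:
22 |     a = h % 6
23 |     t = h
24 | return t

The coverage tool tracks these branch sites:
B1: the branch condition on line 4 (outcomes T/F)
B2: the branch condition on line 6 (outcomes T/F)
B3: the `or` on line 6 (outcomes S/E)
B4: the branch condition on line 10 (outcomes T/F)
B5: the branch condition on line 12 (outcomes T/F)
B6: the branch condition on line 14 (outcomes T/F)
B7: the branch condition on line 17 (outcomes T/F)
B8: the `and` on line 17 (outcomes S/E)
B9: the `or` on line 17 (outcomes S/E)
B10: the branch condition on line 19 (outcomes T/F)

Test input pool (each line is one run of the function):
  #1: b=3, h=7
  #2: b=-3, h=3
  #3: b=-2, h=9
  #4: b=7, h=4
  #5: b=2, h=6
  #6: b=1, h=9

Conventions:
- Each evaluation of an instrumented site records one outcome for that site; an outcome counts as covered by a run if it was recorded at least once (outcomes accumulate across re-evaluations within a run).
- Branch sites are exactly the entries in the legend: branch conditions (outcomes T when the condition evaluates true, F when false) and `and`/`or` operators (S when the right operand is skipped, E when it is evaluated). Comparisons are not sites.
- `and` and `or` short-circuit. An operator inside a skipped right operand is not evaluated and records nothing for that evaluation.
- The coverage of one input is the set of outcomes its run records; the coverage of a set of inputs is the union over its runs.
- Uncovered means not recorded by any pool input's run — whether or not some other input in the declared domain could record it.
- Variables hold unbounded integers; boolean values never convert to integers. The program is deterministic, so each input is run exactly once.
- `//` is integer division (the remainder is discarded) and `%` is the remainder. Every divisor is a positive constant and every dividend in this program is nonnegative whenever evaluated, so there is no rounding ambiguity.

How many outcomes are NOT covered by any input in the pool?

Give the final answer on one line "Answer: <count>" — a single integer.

input #1, b=3, h=7: events B1->F, B3->E, B2->F, B4->F, B6->T, B8->S, B7->F, B10->T; outcomes B1=F, B2=F, B3=E, B4=F, B6=T, B7=F, B8=S, B10=T
input #2, b=-3, h=3: events B1->T, B4->F, B6->T, B8->S, B7->F, B10->T; outcomes B1=T, B4=F, B6=T, B7=F, B8=S, B10=T
input #3, b=-2, h=9: events B1->F, B3->S, B2->T, B4->T, B5->F, B6->F, B8->E, B9->E, B7->F, B10->F; outcomes B1=F, B2=T, B3=S, B4=T, B5=F, B6=F, B7=F, B8=E, B9=E, B10=F
input #4, b=7, h=4: events B1->T, B4->F, B6->T, B8->S, B7->F, B10->T; outcomes B1=T, B4=F, B6=T, B7=F, B8=S, B10=T
input #5, b=2, h=6: events B1->T, B4->F, B6->T, B8->S, B7->F, B10->T; outcomes B1=T, B4=F, B6=T, B7=F, B8=S, B10=T
input #6, b=1, h=9: events B1->F, B3->S, B2->T, B4->T, B5->F, B6->F, B8->E, B9->E, B7->F, B10->F; outcomes B1=F, B2=T, B3=S, B4=T, B5=F, B6=F, B7=F, B8=E, B9=E, B10=F
union over the pool: B1=T, B1=F, B2=T, B2=F, B3=S, B3=E, B4=T, B4=F, B5=F, B6=T, B6=F, B7=F, B8=S, B8=E, B9=E, B10=T, B10=F
uncovered (3 of 20): B5=T, B7=T, B9=S

Answer: 3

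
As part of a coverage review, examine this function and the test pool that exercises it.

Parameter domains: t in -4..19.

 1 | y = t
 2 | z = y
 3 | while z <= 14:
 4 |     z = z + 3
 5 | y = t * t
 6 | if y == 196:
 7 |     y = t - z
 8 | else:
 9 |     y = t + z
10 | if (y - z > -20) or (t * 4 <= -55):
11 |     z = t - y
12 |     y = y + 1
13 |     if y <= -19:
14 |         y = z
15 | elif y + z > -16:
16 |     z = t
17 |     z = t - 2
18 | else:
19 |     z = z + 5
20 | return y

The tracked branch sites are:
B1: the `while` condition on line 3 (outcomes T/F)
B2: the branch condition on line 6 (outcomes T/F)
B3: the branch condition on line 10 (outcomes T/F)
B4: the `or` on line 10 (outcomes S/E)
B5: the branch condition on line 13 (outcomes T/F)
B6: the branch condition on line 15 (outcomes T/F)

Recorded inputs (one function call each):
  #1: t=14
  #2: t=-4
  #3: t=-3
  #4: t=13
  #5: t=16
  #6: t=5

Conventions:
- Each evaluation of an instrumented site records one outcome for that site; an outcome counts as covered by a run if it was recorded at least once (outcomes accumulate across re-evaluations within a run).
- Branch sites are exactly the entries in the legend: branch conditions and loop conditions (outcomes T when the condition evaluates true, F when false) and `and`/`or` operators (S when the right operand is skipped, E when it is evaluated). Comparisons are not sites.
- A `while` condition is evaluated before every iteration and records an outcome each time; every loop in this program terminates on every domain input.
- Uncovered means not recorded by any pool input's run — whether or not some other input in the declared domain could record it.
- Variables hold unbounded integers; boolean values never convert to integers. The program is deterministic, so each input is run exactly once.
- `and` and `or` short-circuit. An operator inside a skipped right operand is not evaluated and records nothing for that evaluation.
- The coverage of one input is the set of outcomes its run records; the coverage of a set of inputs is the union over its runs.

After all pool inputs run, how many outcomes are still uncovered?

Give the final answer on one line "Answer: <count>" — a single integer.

test 1 (t=14) fires B1->T, B1->F, B2->T, B4->E, B3->F, B6->T; hits B1=T, B1=F, B2=T, B3=F, B4=E, B6=T
test 2 (t=-4) fires B1->T, B1->T, B1->T, B1->T, B1->T, B1->T, B1->T, B1->F, B2->F, B4->S, B3->T, B5->F; hits B1=T, B1=F, B2=F, B3=T, B4=S, B5=F
test 3 (t=-3) fires B1->T, B1->T, B1->T, B1->T, B1->T, B1->T, B1->F, B2->F, B4->S, B3->T, B5->F; hits B1=T, B1=F, B2=F, B3=T, B4=S, B5=F
test 4 (t=13) fires B1->T, B1->F, B2->F, B4->S, B3->T, B5->F; hits B1=T, B1=F, B2=F, B3=T, B4=S, B5=F
test 5 (t=16) fires B1->F, B2->F, B4->S, B3->T, B5->F; hits B1=F, B2=F, B3=T, B4=S, B5=F
test 6 (t=5) fires B1->T, B1->T, B1->T, B1->T, B1->F, B2->F, B4->S, B3->T, B5->F; hits B1=T, B1=F, B2=F, B3=T, B4=S, B5=F
union over the pool: B1=T, B1=F, B2=T, B2=F, B3=T, B3=F, B4=S, B4=E, B5=F, B6=T
uncovered (2 of 12): B5=T, B6=F

Answer: 2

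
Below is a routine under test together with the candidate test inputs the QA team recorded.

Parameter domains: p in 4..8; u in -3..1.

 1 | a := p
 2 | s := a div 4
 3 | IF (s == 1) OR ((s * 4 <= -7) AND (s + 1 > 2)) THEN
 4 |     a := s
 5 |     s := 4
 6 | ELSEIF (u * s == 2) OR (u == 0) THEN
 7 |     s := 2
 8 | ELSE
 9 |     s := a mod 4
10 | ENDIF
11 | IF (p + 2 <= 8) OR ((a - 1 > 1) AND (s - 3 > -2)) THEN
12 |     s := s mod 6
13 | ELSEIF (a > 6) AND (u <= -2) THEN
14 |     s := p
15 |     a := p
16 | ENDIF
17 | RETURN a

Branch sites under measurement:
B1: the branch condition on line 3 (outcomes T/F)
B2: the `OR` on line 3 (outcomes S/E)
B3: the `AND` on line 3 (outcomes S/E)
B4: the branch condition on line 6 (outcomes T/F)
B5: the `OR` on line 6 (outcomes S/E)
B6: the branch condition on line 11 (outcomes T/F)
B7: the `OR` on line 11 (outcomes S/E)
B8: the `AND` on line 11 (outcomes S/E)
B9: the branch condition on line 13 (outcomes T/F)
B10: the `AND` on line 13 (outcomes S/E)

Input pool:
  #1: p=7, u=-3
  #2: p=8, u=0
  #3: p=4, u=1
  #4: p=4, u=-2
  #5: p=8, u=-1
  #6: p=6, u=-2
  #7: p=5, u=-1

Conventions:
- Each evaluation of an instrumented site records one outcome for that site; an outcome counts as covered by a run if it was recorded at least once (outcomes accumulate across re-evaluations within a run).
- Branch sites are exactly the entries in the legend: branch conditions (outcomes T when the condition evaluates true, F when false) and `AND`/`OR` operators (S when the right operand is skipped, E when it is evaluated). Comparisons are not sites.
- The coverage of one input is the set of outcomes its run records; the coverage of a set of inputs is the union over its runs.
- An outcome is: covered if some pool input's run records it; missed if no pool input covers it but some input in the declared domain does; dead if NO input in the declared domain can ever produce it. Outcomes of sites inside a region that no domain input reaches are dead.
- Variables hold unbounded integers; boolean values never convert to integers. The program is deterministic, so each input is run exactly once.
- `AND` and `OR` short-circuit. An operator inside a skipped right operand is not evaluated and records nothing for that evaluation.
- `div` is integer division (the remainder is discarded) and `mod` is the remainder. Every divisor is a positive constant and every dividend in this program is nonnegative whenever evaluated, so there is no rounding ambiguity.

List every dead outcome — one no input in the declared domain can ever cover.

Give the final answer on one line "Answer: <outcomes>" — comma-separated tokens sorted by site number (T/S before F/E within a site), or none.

exhaustive pass over the 25-input domain:
  B3=E: no domain input ever produces it -> dead
  reachable outcomes have witnesses, e.g. B1=T (e.g. p=4, u=-3), B1=F (e.g. p=8, u=-3), B2=S (e.g. p=4, u=-3), B2=E (e.g. p=8, u=-3)

Answer: B3=E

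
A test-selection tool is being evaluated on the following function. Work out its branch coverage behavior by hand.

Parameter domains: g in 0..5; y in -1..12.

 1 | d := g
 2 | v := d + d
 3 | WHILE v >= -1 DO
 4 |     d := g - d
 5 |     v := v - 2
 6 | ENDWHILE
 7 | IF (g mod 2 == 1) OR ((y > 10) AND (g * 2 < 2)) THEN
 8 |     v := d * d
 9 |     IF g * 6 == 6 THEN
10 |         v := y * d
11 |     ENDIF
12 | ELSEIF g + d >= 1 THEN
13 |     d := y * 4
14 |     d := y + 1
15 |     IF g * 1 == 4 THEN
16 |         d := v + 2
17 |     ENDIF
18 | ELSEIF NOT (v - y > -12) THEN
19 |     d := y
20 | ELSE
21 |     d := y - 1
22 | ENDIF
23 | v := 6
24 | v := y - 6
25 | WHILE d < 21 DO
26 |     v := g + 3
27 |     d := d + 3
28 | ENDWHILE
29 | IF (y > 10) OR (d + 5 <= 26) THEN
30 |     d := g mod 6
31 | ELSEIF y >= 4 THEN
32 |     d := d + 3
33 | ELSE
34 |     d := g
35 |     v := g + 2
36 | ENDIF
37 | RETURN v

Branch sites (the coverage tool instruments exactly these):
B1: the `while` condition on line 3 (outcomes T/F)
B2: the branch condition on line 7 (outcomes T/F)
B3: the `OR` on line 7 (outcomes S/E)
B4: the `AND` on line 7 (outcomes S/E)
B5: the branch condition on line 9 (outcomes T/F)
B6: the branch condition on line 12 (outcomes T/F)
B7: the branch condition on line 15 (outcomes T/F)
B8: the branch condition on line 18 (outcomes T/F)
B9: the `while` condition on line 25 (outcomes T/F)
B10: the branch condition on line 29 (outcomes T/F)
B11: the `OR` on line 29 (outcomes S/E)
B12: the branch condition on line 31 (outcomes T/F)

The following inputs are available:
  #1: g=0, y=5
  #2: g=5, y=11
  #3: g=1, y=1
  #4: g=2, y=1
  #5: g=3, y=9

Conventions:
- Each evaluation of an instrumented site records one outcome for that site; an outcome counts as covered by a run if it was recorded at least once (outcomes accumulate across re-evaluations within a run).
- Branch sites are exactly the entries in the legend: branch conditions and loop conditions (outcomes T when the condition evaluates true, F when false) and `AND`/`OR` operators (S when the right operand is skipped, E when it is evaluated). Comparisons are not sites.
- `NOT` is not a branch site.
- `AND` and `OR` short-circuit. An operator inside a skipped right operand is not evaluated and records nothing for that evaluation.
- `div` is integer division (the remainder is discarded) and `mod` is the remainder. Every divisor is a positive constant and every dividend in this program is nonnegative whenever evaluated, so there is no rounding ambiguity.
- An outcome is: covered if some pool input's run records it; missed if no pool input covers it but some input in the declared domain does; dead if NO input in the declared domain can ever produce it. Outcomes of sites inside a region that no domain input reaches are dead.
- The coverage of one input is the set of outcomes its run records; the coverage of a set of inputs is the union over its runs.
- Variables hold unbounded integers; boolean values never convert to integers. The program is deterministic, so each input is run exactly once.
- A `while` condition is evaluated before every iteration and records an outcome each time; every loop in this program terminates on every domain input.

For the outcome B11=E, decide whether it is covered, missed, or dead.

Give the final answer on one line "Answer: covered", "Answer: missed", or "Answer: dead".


B11=E is recorded by pool input(s) 1, 3, 4, 5 -> covered
Answer: covered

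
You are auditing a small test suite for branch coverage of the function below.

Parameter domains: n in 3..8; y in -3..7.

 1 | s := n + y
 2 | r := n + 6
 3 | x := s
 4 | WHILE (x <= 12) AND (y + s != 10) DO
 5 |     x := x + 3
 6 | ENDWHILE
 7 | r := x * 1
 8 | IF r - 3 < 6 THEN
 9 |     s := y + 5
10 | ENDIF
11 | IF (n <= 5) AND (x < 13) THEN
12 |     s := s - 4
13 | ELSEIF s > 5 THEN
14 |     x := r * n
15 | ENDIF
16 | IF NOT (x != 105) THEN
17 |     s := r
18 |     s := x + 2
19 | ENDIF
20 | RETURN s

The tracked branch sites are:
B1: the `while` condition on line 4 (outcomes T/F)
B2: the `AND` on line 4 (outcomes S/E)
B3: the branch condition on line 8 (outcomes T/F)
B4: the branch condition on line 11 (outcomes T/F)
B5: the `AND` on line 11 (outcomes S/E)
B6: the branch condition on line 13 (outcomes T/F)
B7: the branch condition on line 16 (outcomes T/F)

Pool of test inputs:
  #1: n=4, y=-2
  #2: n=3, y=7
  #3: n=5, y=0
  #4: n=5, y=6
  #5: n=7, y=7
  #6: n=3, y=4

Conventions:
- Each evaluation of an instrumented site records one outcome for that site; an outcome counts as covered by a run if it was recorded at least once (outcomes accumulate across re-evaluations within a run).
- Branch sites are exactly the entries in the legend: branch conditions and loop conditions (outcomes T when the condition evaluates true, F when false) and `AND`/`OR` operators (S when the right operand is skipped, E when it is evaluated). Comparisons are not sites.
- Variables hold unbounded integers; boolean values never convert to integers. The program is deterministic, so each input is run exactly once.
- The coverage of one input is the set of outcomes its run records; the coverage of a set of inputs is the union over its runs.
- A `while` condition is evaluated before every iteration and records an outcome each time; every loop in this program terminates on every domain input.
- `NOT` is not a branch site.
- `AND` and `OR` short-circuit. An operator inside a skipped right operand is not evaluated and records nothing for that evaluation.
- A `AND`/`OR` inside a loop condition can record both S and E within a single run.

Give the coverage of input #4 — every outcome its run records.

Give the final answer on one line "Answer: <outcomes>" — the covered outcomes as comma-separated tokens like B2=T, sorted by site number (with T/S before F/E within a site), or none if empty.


Event log for input #4 (n=5, y=6):
  B2->E, B1->T, B2->S, B1->F, B3->F, B5->E, B4->F, B6->T, B7->F
distinct outcomes covered: B1=T, B1=F, B2=S, B2=E, B3=F, B4=F, B5=E, B6=T, B7=F
Answer: B1=T, B1=F, B2=S, B2=E, B3=F, B4=F, B5=E, B6=T, B7=F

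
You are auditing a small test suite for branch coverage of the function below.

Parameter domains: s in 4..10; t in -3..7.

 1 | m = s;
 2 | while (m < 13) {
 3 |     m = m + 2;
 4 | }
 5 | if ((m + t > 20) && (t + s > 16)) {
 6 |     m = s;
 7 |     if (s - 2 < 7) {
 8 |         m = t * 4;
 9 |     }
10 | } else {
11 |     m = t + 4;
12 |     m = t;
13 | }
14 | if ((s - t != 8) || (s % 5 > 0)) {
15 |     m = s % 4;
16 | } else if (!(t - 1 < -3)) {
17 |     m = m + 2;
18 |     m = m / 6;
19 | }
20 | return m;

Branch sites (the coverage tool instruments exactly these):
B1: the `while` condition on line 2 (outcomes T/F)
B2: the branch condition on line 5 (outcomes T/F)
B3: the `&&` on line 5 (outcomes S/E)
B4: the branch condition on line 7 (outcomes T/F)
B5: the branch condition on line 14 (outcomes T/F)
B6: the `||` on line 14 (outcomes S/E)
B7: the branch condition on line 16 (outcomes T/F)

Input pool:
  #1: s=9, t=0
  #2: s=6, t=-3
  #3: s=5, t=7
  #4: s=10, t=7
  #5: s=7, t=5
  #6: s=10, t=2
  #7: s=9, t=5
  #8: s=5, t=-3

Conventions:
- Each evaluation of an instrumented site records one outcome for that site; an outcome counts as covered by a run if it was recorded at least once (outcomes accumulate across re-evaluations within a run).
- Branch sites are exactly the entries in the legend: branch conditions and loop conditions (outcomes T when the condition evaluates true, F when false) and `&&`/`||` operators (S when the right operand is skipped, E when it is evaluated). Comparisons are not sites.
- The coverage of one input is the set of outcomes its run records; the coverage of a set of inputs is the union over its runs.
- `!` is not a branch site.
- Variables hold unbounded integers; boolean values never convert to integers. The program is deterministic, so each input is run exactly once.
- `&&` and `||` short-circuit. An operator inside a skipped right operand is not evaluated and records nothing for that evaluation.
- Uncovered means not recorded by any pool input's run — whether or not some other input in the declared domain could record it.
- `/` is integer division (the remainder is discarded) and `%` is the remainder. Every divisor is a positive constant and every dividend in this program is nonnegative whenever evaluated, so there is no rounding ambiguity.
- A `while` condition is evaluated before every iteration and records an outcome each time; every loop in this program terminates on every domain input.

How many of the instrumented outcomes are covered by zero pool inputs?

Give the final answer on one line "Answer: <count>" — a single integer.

test 1 (s=9, t=0) hits B1=T, B1=F, B2=F, B3=S, B5=T, B6=S
test 2 (s=6, t=-3) hits B1=T, B1=F, B2=F, B3=S, B5=T, B6=S
test 3 (s=5, t=7) hits B1=T, B1=F, B2=F, B3=S, B5=T, B6=S
test 4 (s=10, t=7) hits B1=T, B1=F, B2=T, B3=E, B4=F, B5=T, B6=S
test 5 (s=7, t=5) hits B1=T, B1=F, B2=F, B3=S, B5=T, B6=S
test 6 (s=10, t=2) hits B1=T, B1=F, B2=F, B3=S, B5=F, B6=E, B7=T
test 7 (s=9, t=5) hits B1=T, B1=F, B2=F, B3=S, B5=T, B6=S
test 8 (s=5, t=-3) hits B1=T, B1=F, B2=F, B3=S, B5=F, B6=E, B7=F
union over the pool: B1=T, B1=F, B2=T, B2=F, B3=S, B3=E, B4=F, B5=T, B5=F, B6=S, B6=E, B7=T, B7=F
uncovered (1 of 14): B4=T

Answer: 1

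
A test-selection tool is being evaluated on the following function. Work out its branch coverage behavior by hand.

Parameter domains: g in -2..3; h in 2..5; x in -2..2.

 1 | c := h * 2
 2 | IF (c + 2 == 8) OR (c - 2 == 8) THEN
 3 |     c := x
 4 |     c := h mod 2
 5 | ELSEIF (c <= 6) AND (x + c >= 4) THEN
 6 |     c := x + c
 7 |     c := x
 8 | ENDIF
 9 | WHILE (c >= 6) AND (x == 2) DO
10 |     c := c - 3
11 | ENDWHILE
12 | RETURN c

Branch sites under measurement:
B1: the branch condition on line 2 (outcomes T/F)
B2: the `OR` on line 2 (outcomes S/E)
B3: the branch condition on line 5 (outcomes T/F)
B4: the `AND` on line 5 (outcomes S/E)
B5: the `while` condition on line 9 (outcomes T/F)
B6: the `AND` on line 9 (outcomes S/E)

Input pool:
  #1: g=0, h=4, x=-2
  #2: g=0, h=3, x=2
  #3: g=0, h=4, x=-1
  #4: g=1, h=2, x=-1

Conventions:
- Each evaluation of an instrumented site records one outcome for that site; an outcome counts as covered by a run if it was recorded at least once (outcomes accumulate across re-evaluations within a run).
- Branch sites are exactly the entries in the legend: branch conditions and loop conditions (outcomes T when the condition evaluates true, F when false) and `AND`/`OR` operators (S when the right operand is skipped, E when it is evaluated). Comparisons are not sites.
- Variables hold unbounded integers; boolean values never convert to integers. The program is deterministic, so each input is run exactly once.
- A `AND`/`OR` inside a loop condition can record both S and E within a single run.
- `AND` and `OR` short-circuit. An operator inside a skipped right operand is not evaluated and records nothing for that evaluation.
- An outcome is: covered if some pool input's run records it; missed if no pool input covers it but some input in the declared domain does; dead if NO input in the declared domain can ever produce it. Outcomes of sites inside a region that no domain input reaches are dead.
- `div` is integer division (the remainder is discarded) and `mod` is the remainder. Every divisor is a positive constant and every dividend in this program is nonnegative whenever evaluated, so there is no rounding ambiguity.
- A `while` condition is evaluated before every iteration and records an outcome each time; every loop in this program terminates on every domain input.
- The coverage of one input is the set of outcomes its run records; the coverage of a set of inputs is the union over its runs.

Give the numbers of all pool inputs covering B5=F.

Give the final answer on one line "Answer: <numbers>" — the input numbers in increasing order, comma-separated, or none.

input #1 (g=0, h=4, x=-2): records B5=F
input #2 (g=0, h=3, x=2): records B5=F
input #3 (g=0, h=4, x=-1): records B5=F
input #4 (g=1, h=2, x=-1): records B5=F

Answer: 1, 2, 3, 4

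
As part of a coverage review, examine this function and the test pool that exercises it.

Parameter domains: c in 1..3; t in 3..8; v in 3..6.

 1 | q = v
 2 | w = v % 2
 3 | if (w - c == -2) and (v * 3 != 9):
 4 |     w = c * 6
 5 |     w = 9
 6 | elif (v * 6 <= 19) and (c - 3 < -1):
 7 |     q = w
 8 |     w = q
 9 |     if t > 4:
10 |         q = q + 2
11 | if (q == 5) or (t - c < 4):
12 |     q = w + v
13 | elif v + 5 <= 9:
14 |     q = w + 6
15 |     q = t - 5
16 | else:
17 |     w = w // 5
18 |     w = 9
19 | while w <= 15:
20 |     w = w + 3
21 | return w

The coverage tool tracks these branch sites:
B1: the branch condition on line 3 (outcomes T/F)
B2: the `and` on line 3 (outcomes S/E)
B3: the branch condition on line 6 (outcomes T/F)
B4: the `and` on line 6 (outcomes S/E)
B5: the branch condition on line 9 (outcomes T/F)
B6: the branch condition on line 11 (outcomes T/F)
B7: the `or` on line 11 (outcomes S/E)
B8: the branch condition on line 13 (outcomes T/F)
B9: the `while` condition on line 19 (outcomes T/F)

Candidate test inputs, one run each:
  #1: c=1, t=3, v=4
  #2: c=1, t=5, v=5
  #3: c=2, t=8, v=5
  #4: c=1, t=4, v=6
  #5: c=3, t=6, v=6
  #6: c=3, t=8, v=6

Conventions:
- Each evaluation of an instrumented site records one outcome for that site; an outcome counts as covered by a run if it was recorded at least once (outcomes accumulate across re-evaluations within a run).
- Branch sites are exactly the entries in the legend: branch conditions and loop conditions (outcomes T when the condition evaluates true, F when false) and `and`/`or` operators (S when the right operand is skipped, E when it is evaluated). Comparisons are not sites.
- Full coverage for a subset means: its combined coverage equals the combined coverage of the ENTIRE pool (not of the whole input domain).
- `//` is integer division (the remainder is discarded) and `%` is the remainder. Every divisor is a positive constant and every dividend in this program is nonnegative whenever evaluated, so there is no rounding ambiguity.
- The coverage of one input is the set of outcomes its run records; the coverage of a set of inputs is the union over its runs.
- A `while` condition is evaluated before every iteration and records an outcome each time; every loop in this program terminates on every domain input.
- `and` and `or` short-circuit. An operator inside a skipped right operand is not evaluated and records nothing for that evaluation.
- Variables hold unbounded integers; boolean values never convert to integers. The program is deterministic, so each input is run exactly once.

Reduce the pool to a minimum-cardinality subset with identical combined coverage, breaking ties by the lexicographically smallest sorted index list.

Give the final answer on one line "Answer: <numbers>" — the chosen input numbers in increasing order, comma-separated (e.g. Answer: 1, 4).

#1 (c=1, t=3, v=4) -> B2->S, B1->F, B4->S, B3->F, B7->E, B6->T, B9->T, B9->T, B9->T, B9->T, B9->T, B9->T, B9->F; covered: B1=F, B2=S, B3=F, B4=S, B6=T, B7=E, B9=T, B9=F
#2 (c=1, t=5, v=5) -> B2->S, B1->F, B4->S, B3->F, B7->S, B6->T, B9->T, B9->T, B9->T, B9->T, B9->T, B9->F; covered: B1=F, B2=S, B3=F, B4=S, B6=T, B7=S, B9=T, B9=F
#3 (c=2, t=8, v=5) -> B2->S, B1->F, B4->S, B3->F, B7->S, B6->T, B9->T, B9->T, B9->T, B9->T, B9->T, B9->F; covered: B1=F, B2=S, B3=F, B4=S, B6=T, B7=S, B9=T, B9=F
#4 (c=1, t=4, v=6) -> B2->S, B1->F, B4->S, B3->F, B7->E, B6->T, B9->T, B9->T, B9->T, B9->T, B9->T, B9->T, B9->F; covered: B1=F, B2=S, B3=F, B4=S, B6=T, B7=E, B9=T, B9=F
#5 (c=3, t=6, v=6) -> B2->S, B1->F, B4->S, B3->F, B7->E, B6->T, B9->T, B9->T, B9->T, B9->T, B9->T, B9->T, B9->F; covered: B1=F, B2=S, B3=F, B4=S, B6=T, B7=E, B9=T, B9=F
#6 (c=3, t=8, v=6) -> B2->S, B1->F, B4->S, B3->F, B7->E, B6->F, B8->F, B9->T, B9->T, B9->T, B9->F; covered: B1=F, B2=S, B3=F, B4=S, B6=F, B7=E, B8=F, B9=T, B9=F
pool-wide coverage (11 outcomes): B1=F, B2=S, B3=F, B4=S, B6=T, B6=F, B7=S, B7=E, B8=F, B9=T, B9=F
size 1 is not enough: best union over all size-1 subsets is 9/11
the canonical winner is {2, 6}: size 2, full 11-outcome coverage, earliest index list among size-2 covers

Answer: 2, 6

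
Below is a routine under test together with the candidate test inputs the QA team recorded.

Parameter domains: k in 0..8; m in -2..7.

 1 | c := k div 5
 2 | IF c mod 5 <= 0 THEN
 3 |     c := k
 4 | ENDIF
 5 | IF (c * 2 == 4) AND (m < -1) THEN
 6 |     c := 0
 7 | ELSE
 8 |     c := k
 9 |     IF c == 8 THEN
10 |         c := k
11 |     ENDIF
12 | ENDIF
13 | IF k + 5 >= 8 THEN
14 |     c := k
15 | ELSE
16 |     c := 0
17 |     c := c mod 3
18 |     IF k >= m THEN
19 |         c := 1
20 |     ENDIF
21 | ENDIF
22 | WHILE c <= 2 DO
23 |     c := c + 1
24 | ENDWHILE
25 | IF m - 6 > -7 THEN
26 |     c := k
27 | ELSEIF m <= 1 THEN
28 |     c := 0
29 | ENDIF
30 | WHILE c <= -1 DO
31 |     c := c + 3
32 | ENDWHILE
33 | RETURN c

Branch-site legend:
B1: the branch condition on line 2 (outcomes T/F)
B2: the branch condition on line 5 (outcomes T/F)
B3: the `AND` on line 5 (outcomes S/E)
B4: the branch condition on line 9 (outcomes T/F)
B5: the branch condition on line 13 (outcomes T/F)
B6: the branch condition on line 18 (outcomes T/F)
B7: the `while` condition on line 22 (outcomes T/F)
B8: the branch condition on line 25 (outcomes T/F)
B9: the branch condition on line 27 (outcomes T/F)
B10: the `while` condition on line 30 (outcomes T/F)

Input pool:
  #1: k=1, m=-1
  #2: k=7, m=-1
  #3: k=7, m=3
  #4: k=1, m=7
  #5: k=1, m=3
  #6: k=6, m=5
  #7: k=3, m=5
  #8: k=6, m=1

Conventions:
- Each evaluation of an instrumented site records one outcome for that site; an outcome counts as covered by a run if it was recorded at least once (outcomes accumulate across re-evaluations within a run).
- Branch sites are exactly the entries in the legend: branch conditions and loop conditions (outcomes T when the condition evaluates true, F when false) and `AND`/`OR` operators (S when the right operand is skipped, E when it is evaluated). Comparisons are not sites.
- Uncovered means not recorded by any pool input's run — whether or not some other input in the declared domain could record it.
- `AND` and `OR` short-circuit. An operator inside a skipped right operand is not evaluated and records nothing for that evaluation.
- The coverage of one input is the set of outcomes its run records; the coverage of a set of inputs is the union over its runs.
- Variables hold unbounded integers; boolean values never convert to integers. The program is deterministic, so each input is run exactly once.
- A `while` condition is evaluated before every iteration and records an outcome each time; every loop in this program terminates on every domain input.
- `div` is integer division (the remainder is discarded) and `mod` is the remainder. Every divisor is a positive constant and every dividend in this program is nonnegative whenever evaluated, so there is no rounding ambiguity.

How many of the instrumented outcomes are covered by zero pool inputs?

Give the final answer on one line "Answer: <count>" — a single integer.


#1 (k=1, m=-1) -> B1->T, B3->S, B2->F, B4->F, B5->F, B6->T, B7->T, B7->T, B7->F, B8->F, B9->T, B10->F; covered: B1=T, B2=F, B3=S, B4=F, B5=F, B6=T, B7=T, B7=F, B8=F, B9=T, B10=F
#2 (k=7, m=-1) -> B1->F, B3->S, B2->F, B4->F, B5->T, B7->F, B8->F, B9->T, B10->F; covered: B1=F, B2=F, B3=S, B4=F, B5=T, B7=F, B8=F, B9=T, B10=F
#3 (k=7, m=3) -> B1->F, B3->S, B2->F, B4->F, B5->T, B7->F, B8->T, B10->F; covered: B1=F, B2=F, B3=S, B4=F, B5=T, B7=F, B8=T, B10=F
#4 (k=1, m=7) -> B1->T, B3->S, B2->F, B4->F, B5->F, B6->F, B7->T, B7->T, B7->T, B7->F, B8->T, B10->F; covered: B1=T, B2=F, B3=S, B4=F, B5=F, B6=F, B7=T, B7=F, B8=T, B10=F
#5 (k=1, m=3) -> B1->T, B3->S, B2->F, B4->F, B5->F, B6->F, B7->T, B7->T, B7->T, B7->F, B8->T, B10->F; covered: B1=T, B2=F, B3=S, B4=F, B5=F, B6=F, B7=T, B7=F, B8=T, B10=F
#6 (k=6, m=5) -> B1->F, B3->S, B2->F, B4->F, B5->T, B7->F, B8->T, B10->F; covered: B1=F, B2=F, B3=S, B4=F, B5=T, B7=F, B8=T, B10=F
#7 (k=3, m=5) -> B1->T, B3->S, B2->F, B4->F, B5->T, B7->F, B8->T, B10->F; covered: B1=T, B2=F, B3=S, B4=F, B5=T, B7=F, B8=T, B10=F
#8 (k=6, m=1) -> B1->F, B3->S, B2->F, B4->F, B5->T, B7->F, B8->T, B10->F; covered: B1=F, B2=F, B3=S, B4=F, B5=T, B7=F, B8=T, B10=F
union over the pool: B1=T, B1=F, B2=F, B3=S, B4=F, B5=T, B5=F, B6=T, B6=F, B7=T, B7=F, B8=T, B8=F, B9=T, B10=F
uncovered (5 of 20): B2=T, B3=E, B4=T, B9=F, B10=T
Answer: 5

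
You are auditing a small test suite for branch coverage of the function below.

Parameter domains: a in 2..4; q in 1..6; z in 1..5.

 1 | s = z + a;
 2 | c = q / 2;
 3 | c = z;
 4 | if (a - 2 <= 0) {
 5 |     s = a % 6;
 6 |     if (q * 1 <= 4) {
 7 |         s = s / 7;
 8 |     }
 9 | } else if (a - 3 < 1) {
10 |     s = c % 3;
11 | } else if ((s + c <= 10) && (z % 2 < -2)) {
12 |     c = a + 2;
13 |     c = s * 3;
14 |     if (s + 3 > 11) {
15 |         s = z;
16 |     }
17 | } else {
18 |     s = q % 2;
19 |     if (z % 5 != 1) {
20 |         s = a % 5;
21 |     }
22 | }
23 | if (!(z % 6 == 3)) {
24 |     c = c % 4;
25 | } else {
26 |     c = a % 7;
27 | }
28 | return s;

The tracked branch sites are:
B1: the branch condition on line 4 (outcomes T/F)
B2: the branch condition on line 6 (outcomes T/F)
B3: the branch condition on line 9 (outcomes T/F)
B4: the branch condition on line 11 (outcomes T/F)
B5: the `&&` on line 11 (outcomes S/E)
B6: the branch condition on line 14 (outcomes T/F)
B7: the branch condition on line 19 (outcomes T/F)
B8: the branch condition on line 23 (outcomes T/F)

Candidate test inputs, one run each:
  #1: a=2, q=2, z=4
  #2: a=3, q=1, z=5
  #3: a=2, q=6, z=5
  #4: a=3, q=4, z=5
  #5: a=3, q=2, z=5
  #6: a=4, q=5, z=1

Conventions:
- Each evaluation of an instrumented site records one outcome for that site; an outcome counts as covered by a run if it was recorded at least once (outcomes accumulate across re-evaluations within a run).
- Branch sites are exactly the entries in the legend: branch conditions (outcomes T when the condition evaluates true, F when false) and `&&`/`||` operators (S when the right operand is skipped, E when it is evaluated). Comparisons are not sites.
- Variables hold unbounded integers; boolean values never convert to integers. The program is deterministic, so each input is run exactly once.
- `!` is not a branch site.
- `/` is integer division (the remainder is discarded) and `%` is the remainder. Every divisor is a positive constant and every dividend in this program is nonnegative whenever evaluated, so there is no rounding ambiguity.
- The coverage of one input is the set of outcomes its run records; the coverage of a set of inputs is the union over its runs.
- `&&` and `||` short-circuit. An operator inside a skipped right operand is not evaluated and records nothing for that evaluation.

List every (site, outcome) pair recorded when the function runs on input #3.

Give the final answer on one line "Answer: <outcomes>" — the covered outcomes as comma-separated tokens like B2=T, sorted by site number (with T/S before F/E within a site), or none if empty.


Running input #3 (a=2, q=6, z=5), event by event:
  B1->T, B2->F, B8->T
as a set, this run covers: B1=T, B2=F, B8=T
Answer: B1=T, B2=F, B8=T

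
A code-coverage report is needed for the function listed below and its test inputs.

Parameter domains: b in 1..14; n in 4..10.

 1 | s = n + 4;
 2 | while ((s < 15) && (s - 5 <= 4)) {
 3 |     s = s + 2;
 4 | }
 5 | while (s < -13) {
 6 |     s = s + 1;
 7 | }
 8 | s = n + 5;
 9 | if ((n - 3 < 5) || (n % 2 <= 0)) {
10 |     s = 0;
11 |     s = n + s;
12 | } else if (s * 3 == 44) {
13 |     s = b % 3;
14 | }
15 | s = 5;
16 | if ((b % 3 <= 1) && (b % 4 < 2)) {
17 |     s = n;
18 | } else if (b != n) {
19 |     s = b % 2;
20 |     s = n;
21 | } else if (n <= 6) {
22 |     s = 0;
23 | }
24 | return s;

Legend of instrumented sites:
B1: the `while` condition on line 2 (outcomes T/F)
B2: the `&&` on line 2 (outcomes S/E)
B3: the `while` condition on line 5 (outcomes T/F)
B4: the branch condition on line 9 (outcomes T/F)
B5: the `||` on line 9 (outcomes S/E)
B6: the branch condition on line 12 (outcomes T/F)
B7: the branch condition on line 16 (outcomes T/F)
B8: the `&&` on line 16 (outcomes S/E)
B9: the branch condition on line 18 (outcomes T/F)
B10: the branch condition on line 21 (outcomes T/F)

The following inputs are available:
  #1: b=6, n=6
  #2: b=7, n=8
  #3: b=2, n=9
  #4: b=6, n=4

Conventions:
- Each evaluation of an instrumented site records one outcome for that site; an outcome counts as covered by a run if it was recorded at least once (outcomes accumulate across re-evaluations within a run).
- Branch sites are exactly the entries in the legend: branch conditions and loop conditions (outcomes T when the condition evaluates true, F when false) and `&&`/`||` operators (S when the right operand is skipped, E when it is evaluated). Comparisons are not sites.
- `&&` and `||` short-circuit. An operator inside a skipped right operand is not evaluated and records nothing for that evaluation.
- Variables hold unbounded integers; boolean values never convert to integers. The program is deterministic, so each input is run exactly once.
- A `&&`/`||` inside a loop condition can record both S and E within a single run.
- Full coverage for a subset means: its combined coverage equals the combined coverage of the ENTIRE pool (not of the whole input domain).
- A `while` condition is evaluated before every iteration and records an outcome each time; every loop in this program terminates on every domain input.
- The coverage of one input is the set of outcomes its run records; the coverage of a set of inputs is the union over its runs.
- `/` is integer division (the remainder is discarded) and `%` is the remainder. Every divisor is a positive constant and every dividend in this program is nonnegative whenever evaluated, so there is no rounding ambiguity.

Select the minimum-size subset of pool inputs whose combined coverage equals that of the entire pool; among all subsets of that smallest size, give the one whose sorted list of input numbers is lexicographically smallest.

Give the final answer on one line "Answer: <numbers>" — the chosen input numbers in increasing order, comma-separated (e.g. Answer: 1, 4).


test 1 (b=6, n=6) fires B2->E, B1->F, B3->F, B5->S, B4->T, B8->E, B7->F, B9->F, B10->T; hits B1=F, B2=E, B3=F, B4=T, B5=S, B7=F, B8=E, B9=F, B10=T
test 2 (b=7, n=8) fires B2->E, B1->F, B3->F, B5->E, B4->T, B8->E, B7->F, B9->T; hits B1=F, B2=E, B3=F, B4=T, B5=E, B7=F, B8=E, B9=T
test 3 (b=2, n=9) fires B2->E, B1->F, B3->F, B5->E, B4->F, B6->F, B8->S, B7->F, B9->T; hits B1=F, B2=E, B3=F, B4=F, B5=E, B6=F, B7=F, B8=S, B9=T
test 4 (b=6, n=4) fires B2->E, B1->T, B2->E, B1->F, B3->F, B5->S, B4->T, B8->E, B7->F, B9->T; hits B1=T, B1=F, B2=E, B3=F, B4=T, B5=S, B7=F, B8=E, B9=T
the full pool covers 15 outcomes: B1=T, B1=F, B2=E, B3=F, B4=T, B4=F, B5=S, B5=E, B6=F, B7=F, B8=S, B8=E, B9=T, B9=F, B10=T
checked all size-1 subsets: none covers 15 outcomes (max 9/15)
checked all size-2 subsets: none covers 15 outcomes (max 14/15)
the canonical winner is {1, 3, 4}: size 3, full 15-outcome coverage, earliest index list among size-3 covers
Answer: 1, 3, 4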